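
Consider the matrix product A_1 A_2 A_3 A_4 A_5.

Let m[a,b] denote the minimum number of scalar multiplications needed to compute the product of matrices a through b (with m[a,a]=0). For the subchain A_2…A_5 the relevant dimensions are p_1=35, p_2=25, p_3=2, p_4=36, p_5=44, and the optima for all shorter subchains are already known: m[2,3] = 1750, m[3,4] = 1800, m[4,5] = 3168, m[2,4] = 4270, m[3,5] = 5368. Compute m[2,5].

m[2,5] = min over k∈[2,4] of m[2,k]+m[k+1,5]+p_{1}·p_k·p_{5}.
k=2: 0 + 5368 + 35·25·44 = 43868; k=3: 1750 + 3168 + 35·2·44 = 7998; k=4: 4270 + 0 + 35·36·44 = 59710.
Minimum: 7998 at k=3.

7998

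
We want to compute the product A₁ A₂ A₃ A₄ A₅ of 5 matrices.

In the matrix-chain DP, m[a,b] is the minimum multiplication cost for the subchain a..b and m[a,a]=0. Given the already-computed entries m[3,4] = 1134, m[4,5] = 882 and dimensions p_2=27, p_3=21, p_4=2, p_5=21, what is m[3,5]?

m[3,5] = min over k∈[3,4] of m[3,k]+m[k+1,5]+p_{2}·p_k·p_{5}.
k=3: 0 + 882 + 27·21·21 = 12789; k=4: 1134 + 0 + 27·2·21 = 2268.
Minimum: 2268 at k=4.

2268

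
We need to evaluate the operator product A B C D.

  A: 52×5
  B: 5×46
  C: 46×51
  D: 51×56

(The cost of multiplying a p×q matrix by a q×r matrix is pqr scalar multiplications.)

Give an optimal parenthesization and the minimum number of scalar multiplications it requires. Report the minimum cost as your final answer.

40570

Adjacent pairs: AB = 52·5·46 = 11960; BC = 5·46·51 = 11730; CD = 46·51·56 = 131376.
Length 3: A..C: k=1: 0+11730+52·5·51=24990; k=2: 11960+0+52·46·51=133952 → min 24990 | B..D: k=2: 0+131376+5·46·56=144256; k=3: 11730+0+5·51·56=26010 → min 26010.
Length 4: A..D: k=1: 0+26010+52·5·56=40570; k=2: 11960+131376+52·46·56=277288; k=3: 24990+0+52·51·56=173502 → min 40570.
Optimal parenthesization: (A ((B C) D)) with cost 40570.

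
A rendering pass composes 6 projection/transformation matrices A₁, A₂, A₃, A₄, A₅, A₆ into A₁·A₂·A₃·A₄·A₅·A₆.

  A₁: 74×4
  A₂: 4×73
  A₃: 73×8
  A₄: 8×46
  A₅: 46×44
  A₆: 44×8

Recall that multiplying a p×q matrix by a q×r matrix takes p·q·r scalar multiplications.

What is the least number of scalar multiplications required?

Adjacent pairs: A₁A₂ = 74·4·73 = 21608; A₂A₃ = 4·73·8 = 2336; A₃A₄ = 73·8·46 = 26864; A₄A₅ = 8·46·44 = 16192; A₅A₆ = 46·44·8 = 16192.
Length 3: A₁..A₃: k=1: 0+2336+74·4·8=4704; k=2: 21608+0+74·73·8=64824 → min 4704 | A₂..A₄: k=2: 0+26864+4·73·46=40296; k=3: 2336+0+4·8·46=3808 → min 3808 | A₃..A₅: k=3: 0+16192+73·8·44=41888; k=4: 26864+0+73·46·44=174616 → min 41888 | A₄..A₆: k=4: 0+16192+8·46·8=19136; k=5: 16192+0+8·44·8=19008 → min 19008.
Length 4: A₁..A₄: k=1: 0+3808+74·4·46=17424; k=2: 21608+26864+74·73·46=296964; k=3: 4704+0+74·8·46=31936 → min 17424 | A₂..A₅: k=2: 0+41888+4·73·44=54736; k=3: 2336+16192+4·8·44=19936; k=4: 3808+0+4·46·44=11904 → min 11904 | A₃..A₆: k=3: 0+19008+73·8·8=23680; k=4: 26864+16192+73·46·8=69920; k=5: 41888+0+73·44·8=67584 → min 23680.
Length 5: A₁..A₅: k=1: 0+11904+74·4·44=24928; k=2: 21608+41888+74·73·44=301184; k=3: 4704+16192+74·8·44=46944; k=4: 17424+0+74·46·44=167200 → min 24928 | A₂..A₆: k=2: 0+23680+4·73·8=26016; k=3: 2336+19008+4·8·8=21600; k=4: 3808+16192+4·46·8=21472; k=5: 11904+0+4·44·8=13312 → min 13312.
Length 6: A₁..A₆: k=1: 0+13312+74·4·8=15680; k=2: 21608+23680+74·73·8=88504; k=3: 4704+19008+74·8·8=28448; k=4: 17424+16192+74·46·8=60848; k=5: 24928+0+74·44·8=50976 → min 15680.
Optimal order: (A₁·((((A₂·A₃)·A₄)·A₅)·A₆)) with cost 15680.

15680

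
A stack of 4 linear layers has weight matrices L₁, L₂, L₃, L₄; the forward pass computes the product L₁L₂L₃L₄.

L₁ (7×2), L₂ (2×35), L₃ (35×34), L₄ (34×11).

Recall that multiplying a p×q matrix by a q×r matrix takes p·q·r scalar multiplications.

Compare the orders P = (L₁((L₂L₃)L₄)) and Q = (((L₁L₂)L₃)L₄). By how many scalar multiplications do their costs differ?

Order P = (L₁((L₂L₃)L₄)): (L₂L₃): 2×35 by 35×34 → 2×34, cost 2·35·34 = 2380; ((L₂L₃)L₄): 2×34 by 34×11 → 2×11, cost 2·34·11 = 748; cumulative 3128; (L₁((L₂L₃)L₄)): 7×2 by 2×11 → 7×11, cost 7·2·11 = 154; cumulative 3282. Total 3282.
Order Q = (((L₁L₂)L₃)L₄): (L₁L₂): 7×2 by 2×35 → 7×35, cost 7·2·35 = 490; ((L₁L₂)L₃): 7×35 by 35×34 → 7×34, cost 7·35·34 = 8330; cumulative 8820; (((L₁L₂)L₃)L₄): 7×34 by 34×11 → 7×11, cost 7·34·11 = 2618; cumulative 11438. Total 11438.
Difference: |3282 − 11438| = 8156.

8156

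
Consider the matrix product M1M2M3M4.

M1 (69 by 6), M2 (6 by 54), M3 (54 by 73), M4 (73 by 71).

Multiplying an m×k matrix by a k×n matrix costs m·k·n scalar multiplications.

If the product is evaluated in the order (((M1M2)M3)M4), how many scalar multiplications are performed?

651981

(M1M2): 69×6 by 6×54 → 69×54, cost 69·6·54 = 22356
((M1M2)M3): 69×54 by 54×73 → 69×73, cost 69·54·73 = 271998; cumulative 294354
(((M1M2)M3)M4): 69×73 by 73×71 → 69×71, cost 69·73·71 = 357627; cumulative 651981
Total: 651981 scalar multiplications.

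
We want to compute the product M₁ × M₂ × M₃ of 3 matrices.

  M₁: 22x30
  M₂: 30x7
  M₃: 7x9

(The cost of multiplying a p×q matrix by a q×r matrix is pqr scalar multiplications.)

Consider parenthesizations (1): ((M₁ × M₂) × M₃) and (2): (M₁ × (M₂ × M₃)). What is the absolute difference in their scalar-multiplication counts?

Order (1) = ((M₁ × M₂) × M₃): (M₁ × M₂): 22×30 by 30×7 → 22×7, cost 22·30·7 = 4620; ((M₁ × M₂) × M₃): 22×7 by 7×9 → 22×9, cost 22·7·9 = 1386; cumulative 6006. Total 6006.
Order (2) = (M₁ × (M₂ × M₃)): (M₂ × M₃): 30×7 by 7×9 → 30×9, cost 30·7·9 = 1890; (M₁ × (M₂ × M₃)): 22×30 by 30×9 → 22×9, cost 22·30·9 = 5940; cumulative 7830. Total 7830.
Difference: |6006 − 7830| = 1824.

1824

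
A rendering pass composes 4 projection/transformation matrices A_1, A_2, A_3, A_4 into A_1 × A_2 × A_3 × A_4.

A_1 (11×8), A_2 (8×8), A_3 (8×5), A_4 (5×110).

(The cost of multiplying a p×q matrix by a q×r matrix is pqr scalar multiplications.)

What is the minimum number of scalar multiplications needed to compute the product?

6810

Adjacent pairs: A_1A_2 = 11·8·8 = 704; A_2A_3 = 8·8·5 = 320; A_3A_4 = 8·5·110 = 4400.
Length 3: A_1..A_3: k=1: 0+320+11·8·5=760; k=2: 704+0+11·8·5=1144 → min 760 | A_2..A_4: k=2: 0+4400+8·8·110=11440; k=3: 320+0+8·5·110=4720 → min 4720.
Length 4: A_1..A_4: k=1: 0+4720+11·8·110=14400; k=2: 704+4400+11·8·110=14784; k=3: 760+0+11·5·110=6810 → min 6810.
Optimal order: ((A_1 × (A_2 × A_3)) × A_4) with cost 6810.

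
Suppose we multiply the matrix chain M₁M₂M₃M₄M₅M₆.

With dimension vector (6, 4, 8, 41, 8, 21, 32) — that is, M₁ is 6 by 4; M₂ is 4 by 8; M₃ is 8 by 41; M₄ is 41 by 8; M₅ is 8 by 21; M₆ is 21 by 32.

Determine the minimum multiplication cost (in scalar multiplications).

6752

Adjacent pairs: M₁M₂ = 6·4·8 = 192; M₂M₃ = 4·8·41 = 1312; M₃M₄ = 8·41·8 = 2624; M₄M₅ = 41·8·21 = 6888; M₅M₆ = 8·21·32 = 5376.
Length 3: M₁..M₃: k=1: 0+1312+6·4·41=2296; k=2: 192+0+6·8·41=2160 → min 2160 | M₂..M₄: k=2: 0+2624+4·8·8=2880; k=3: 1312+0+4·41·8=2624 → min 2624 | M₃..M₅: k=3: 0+6888+8·41·21=13776; k=4: 2624+0+8·8·21=3968 → min 3968 | M₄..M₆: k=4: 0+5376+41·8·32=15872; k=5: 6888+0+41·21·32=34440 → min 15872.
Length 4: M₁..M₄: k=1: 0+2624+6·4·8=2816; k=2: 192+2624+6·8·8=3200; k=3: 2160+0+6·41·8=4128 → min 2816 | M₂..M₅: k=2: 0+3968+4·8·21=4640; k=3: 1312+6888+4·41·21=11644; k=4: 2624+0+4·8·21=3296 → min 3296 | M₃..M₆: k=3: 0+15872+8·41·32=26368; k=4: 2624+5376+8·8·32=10048; k=5: 3968+0+8·21·32=9344 → min 9344.
Length 5: M₁..M₅: k=1: 0+3296+6·4·21=3800; k=2: 192+3968+6·8·21=5168; k=3: 2160+6888+6·41·21=14214; k=4: 2816+0+6·8·21=3824 → min 3800 | M₂..M₆: k=2: 0+9344+4·8·32=10368; k=3: 1312+15872+4·41·32=22432; k=4: 2624+5376+4·8·32=9024; k=5: 3296+0+4·21·32=5984 → min 5984.
Length 6: M₁..M₆: k=1: 0+5984+6·4·32=6752; k=2: 192+9344+6·8·32=11072; k=3: 2160+15872+6·41·32=25904; k=4: 2816+5376+6·8·32=9728; k=5: 3800+0+6·21·32=7832 → min 6752.
Optimal order: (M₁((((M₂M₃)M₄)M₅)M₆)) with cost 6752.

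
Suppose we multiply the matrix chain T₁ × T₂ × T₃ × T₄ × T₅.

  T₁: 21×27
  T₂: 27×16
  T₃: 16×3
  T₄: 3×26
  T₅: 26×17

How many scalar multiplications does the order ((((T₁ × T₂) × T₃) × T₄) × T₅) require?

(T₁ × T₂): 21×27 by 27×16 → 21×16, cost 21·27·16 = 9072
((T₁ × T₂) × T₃): 21×16 by 16×3 → 21×3, cost 21·16·3 = 1008; cumulative 10080
(((T₁ × T₂) × T₃) × T₄): 21×3 by 3×26 → 21×26, cost 21·3·26 = 1638; cumulative 11718
((((T₁ × T₂) × T₃) × T₄) × T₅): 21×26 by 26×17 → 21×17, cost 21·26·17 = 9282; cumulative 21000
Total: 21000 scalar multiplications.

21000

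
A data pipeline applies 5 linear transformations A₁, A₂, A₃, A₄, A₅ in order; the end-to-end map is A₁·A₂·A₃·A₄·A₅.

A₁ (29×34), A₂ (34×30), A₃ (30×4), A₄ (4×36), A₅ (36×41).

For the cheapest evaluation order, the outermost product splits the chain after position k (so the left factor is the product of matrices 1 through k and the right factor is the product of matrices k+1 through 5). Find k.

3

Adjacent pairs: A₁A₂ = 29·34·30 = 29580; A₂A₃ = 34·30·4 = 4080; A₃A₄ = 30·4·36 = 4320; A₄A₅ = 4·36·41 = 5904.
Length 3: A₁..A₃: k=1: 0+4080+29·34·4=8024; k=2: 29580+0+29·30·4=33060 → min 8024 | A₂..A₄: k=2: 0+4320+34·30·36=41040; k=3: 4080+0+34·4·36=8976 → min 8976 | A₃..A₅: k=3: 0+5904+30·4·41=10824; k=4: 4320+0+30·36·41=48600 → min 10824.
Length 4: A₁..A₄: k=1: 0+8976+29·34·36=44472; k=2: 29580+4320+29·30·36=65220; k=3: 8024+0+29·4·36=12200 → min 12200 | A₂..A₅: k=2: 0+10824+34·30·41=52644; k=3: 4080+5904+34·4·41=15560; k=4: 8976+0+34·36·41=59160 → min 15560.
Top-level splits: k=1: (A₁..A₁)·(A₂..A₅) → 0+15560+29·34·41 = 55986; k=2: (A₁..A₂)·(A₃..A₅) → 29580+10824+29·30·41 = 76074; k=3: (A₁..A₃)·(A₄..A₅) → 8024+5904+29·4·41 = 18684; k=4: (A₁..A₄)·(A₅..A₅) → 12200+0+29·36·41 = 55004.
Best split is after A₃, i.e. k = 3.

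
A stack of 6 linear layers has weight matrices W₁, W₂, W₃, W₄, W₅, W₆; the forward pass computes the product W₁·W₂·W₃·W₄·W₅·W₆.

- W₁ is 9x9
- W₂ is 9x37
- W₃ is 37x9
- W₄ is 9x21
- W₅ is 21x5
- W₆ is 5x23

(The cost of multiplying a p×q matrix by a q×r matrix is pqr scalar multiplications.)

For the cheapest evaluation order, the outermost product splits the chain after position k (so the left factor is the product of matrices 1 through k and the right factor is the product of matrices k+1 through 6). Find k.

Adjacent pairs: W₁W₂ = 9·9·37 = 2997; W₂W₃ = 9·37·9 = 2997; W₃W₄ = 37·9·21 = 6993; W₄W₅ = 9·21·5 = 945; W₅W₆ = 21·5·23 = 2415.
Length 3: W₁..W₃: k=1: 0+2997+9·9·9=3726; k=2: 2997+0+9·37·9=5994 → min 3726 | W₂..W₄: k=2: 0+6993+9·37·21=13986; k=3: 2997+0+9·9·21=4698 → min 4698 | W₃..W₅: k=3: 0+945+37·9·5=2610; k=4: 6993+0+37·21·5=10878 → min 2610 | W₄..W₆: k=4: 0+2415+9·21·23=6762; k=5: 945+0+9·5·23=1980 → min 1980.
Length 4: W₁..W₄: k=1: 0+4698+9·9·21=6399; k=2: 2997+6993+9·37·21=16983; k=3: 3726+0+9·9·21=5427 → min 5427 | W₂..W₅: k=2: 0+2610+9·37·5=4275; k=3: 2997+945+9·9·5=4347; k=4: 4698+0+9·21·5=5643 → min 4275 | W₃..W₆: k=3: 0+1980+37·9·23=9639; k=4: 6993+2415+37·21·23=27279; k=5: 2610+0+37·5·23=6865 → min 6865.
Length 5: W₁..W₅: k=1: 0+4275+9·9·5=4680; k=2: 2997+2610+9·37·5=7272; k=3: 3726+945+9·9·5=5076; k=4: 5427+0+9·21·5=6372 → min 4680 | W₂..W₆: k=2: 0+6865+9·37·23=14524; k=3: 2997+1980+9·9·23=6840; k=4: 4698+2415+9·21·23=11460; k=5: 4275+0+9·5·23=5310 → min 5310.
Top-level splits: k=1: (W₁..W₁)·(W₂..W₆) → 0+5310+9·9·23 = 7173; k=2: (W₁..W₂)·(W₃..W₆) → 2997+6865+9·37·23 = 17521; k=3: (W₁..W₃)·(W₄..W₆) → 3726+1980+9·9·23 = 7569; k=4: (W₁..W₄)·(W₅..W₆) → 5427+2415+9·21·23 = 12189; k=5: (W₁..W₅)·(W₆..W₆) → 4680+0+9·5·23 = 5715.
Best split is after W₅, i.e. k = 5.

5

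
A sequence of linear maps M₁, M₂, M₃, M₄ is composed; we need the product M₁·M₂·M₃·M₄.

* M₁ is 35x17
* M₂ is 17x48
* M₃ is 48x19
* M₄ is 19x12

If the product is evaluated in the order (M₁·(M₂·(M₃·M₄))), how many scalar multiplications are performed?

27876

(M₃·M₄): 48×19 by 19×12 → 48×12, cost 48·19·12 = 10944
(M₂·(M₃·M₄)): 17×48 by 48×12 → 17×12, cost 17·48·12 = 9792; cumulative 20736
(M₁·(M₂·(M₃·M₄))): 35×17 by 17×12 → 35×12, cost 35·17·12 = 7140; cumulative 27876
Total: 27876 scalar multiplications.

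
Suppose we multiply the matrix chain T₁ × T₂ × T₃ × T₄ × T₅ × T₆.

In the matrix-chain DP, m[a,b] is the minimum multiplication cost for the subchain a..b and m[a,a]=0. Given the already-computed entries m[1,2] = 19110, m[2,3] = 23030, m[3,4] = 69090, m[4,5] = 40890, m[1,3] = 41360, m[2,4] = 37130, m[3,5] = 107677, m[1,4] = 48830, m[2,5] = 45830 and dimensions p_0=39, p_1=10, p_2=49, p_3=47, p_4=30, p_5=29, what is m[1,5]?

m[1,5] = min over k∈[1,4] of m[1,k]+m[k+1,5]+p_{0}·p_k·p_{5}.
k=1: 0 + 45830 + 39·10·29 = 57140; k=2: 19110 + 107677 + 39·49·29 = 182206; k=3: 41360 + 40890 + 39·47·29 = 135407; k=4: 48830 + 0 + 39·30·29 = 82760.
Minimum: 57140 at k=1.

57140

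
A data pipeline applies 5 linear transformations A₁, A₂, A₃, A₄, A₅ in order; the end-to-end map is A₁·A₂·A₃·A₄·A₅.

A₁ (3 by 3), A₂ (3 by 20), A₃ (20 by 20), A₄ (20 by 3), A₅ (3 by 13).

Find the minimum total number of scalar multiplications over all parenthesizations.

1524

Adjacent pairs: A₁A₂ = 3·3·20 = 180; A₂A₃ = 3·20·20 = 1200; A₃A₄ = 20·20·3 = 1200; A₄A₅ = 20·3·13 = 780.
Length 3: A₁..A₃: k=1: 0+1200+3·3·20=1380; k=2: 180+0+3·20·20=1380 → min 1380 | A₂..A₄: k=2: 0+1200+3·20·3=1380; k=3: 1200+0+3·20·3=1380 → min 1380 | A₃..A₅: k=3: 0+780+20·20·13=5980; k=4: 1200+0+20·3·13=1980 → min 1980.
Length 4: A₁..A₄: k=1: 0+1380+3·3·3=1407; k=2: 180+1200+3·20·3=1560; k=3: 1380+0+3·20·3=1560 → min 1407 | A₂..A₅: k=2: 0+1980+3·20·13=2760; k=3: 1200+780+3·20·13=2760; k=4: 1380+0+3·3·13=1497 → min 1497.
Length 5: A₁..A₅: k=1: 0+1497+3·3·13=1614; k=2: 180+1980+3·20·13=2940; k=3: 1380+780+3·20·13=2940; k=4: 1407+0+3·3·13=1524 → min 1524.
Optimal order: ((A₁·(A₂·(A₃·A₄)))·A₅) with cost 1524.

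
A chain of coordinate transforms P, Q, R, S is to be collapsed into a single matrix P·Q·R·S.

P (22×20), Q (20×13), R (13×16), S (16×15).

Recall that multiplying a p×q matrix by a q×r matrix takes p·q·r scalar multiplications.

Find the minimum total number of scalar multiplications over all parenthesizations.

Adjacent pairs: PQ = 22·20·13 = 5720; QR = 20·13·16 = 4160; RS = 13·16·15 = 3120.
Length 3: P..R: k=1: 0+4160+22·20·16=11200; k=2: 5720+0+22·13·16=10296 → min 10296 | Q..S: k=2: 0+3120+20·13·15=7020; k=3: 4160+0+20·16·15=8960 → min 7020.
Length 4: P..S: k=1: 0+7020+22·20·15=13620; k=2: 5720+3120+22·13·15=13130; k=3: 10296+0+22·16·15=15576 → min 13130.
Optimal order: ((P·Q)·(R·S)) with cost 13130.

13130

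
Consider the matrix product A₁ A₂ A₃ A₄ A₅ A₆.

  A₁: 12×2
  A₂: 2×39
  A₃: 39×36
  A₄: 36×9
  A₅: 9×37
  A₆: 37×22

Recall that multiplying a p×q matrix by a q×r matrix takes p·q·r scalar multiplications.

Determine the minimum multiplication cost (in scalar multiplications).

Adjacent pairs: A₁A₂ = 12·2·39 = 936; A₂A₃ = 2·39·36 = 2808; A₃A₄ = 39·36·9 = 12636; A₄A₅ = 36·9·37 = 11988; A₅A₆ = 9·37·22 = 7326.
Length 3: A₁..A₃: k=1: 0+2808+12·2·36=3672; k=2: 936+0+12·39·36=17784 → min 3672 | A₂..A₄: k=2: 0+12636+2·39·9=13338; k=3: 2808+0+2·36·9=3456 → min 3456 | A₃..A₅: k=3: 0+11988+39·36·37=63936; k=4: 12636+0+39·9·37=25623 → min 25623 | A₄..A₆: k=4: 0+7326+36·9·22=14454; k=5: 11988+0+36·37·22=41292 → min 14454.
Length 4: A₁..A₄: k=1: 0+3456+12·2·9=3672; k=2: 936+12636+12·39·9=17784; k=3: 3672+0+12·36·9=7560 → min 3672 | A₂..A₅: k=2: 0+25623+2·39·37=28509; k=3: 2808+11988+2·36·37=17460; k=4: 3456+0+2·9·37=4122 → min 4122 | A₃..A₆: k=3: 0+14454+39·36·22=45342; k=4: 12636+7326+39·9·22=27684; k=5: 25623+0+39·37·22=57369 → min 27684.
Length 5: A₁..A₅: k=1: 0+4122+12·2·37=5010; k=2: 936+25623+12·39·37=43875; k=3: 3672+11988+12·36·37=31644; k=4: 3672+0+12·9·37=7668 → min 5010 | A₂..A₆: k=2: 0+27684+2·39·22=29400; k=3: 2808+14454+2·36·22=18846; k=4: 3456+7326+2·9·22=11178; k=5: 4122+0+2·37·22=5750 → min 5750.
Length 6: A₁..A₆: k=1: 0+5750+12·2·22=6278; k=2: 936+27684+12·39·22=38916; k=3: 3672+14454+12·36·22=27630; k=4: 3672+7326+12·9·22=13374; k=5: 5010+0+12·37·22=14778 → min 6278.
Optimal order: (A₁ ((((A₂ A₃) A₄) A₅) A₆)) with cost 6278.

6278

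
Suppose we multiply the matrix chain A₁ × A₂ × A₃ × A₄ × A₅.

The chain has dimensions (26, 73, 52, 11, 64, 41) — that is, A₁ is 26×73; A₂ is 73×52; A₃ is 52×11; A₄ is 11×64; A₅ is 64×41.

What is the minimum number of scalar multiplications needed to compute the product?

103224

Adjacent pairs: A₁A₂ = 26·73·52 = 98696; A₂A₃ = 73·52·11 = 41756; A₃A₄ = 52·11·64 = 36608; A₄A₅ = 11·64·41 = 28864.
Length 3: A₁..A₃: k=1: 0+41756+26·73·11=62634; k=2: 98696+0+26·52·11=113568 → min 62634 | A₂..A₄: k=2: 0+36608+73·52·64=279552; k=3: 41756+0+73·11·64=93148 → min 93148 | A₃..A₅: k=3: 0+28864+52·11·41=52316; k=4: 36608+0+52·64·41=173056 → min 52316.
Length 4: A₁..A₄: k=1: 0+93148+26·73·64=214620; k=2: 98696+36608+26·52·64=221832; k=3: 62634+0+26·11·64=80938 → min 80938 | A₂..A₅: k=2: 0+52316+73·52·41=207952; k=3: 41756+28864+73·11·41=103543; k=4: 93148+0+73·64·41=284700 → min 103543.
Length 5: A₁..A₅: k=1: 0+103543+26·73·41=181361; k=2: 98696+52316+26·52·41=206444; k=3: 62634+28864+26·11·41=103224; k=4: 80938+0+26·64·41=149162 → min 103224.
Optimal order: ((A₁ × (A₂ × A₃)) × (A₄ × A₅)) with cost 103224.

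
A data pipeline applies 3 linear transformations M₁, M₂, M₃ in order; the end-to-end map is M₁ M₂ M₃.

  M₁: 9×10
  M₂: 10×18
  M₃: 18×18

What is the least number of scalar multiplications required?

Order (M₁ (M₂ M₃)): (M₂ M₃): 10×18 by 18×18 → 10×18, cost 10·18·18 = 3240; (M₁ (M₂ M₃)): 9×10 by 10×18 → 9×18, cost 9·10·18 = 1620; cumulative 4860. Total 4860.
Order ((M₁ M₂) M₃): (M₁ M₂): 9×10 by 10×18 → 9×18, cost 9·10·18 = 1620; ((M₁ M₂) M₃): 9×18 by 18×18 → 9×18, cost 9·18·18 = 2916; cumulative 4536. Total 4536.
Minimum: 4536.

4536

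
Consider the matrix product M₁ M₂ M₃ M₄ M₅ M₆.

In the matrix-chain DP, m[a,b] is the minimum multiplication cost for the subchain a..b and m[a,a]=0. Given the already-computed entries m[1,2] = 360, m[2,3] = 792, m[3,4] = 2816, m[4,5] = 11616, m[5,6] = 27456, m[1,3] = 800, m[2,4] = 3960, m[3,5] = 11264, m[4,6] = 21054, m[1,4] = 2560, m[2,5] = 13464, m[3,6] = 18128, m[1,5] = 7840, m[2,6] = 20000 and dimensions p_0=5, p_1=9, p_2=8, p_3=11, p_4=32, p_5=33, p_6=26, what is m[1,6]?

m[1,6] = min over k∈[1,5] of m[1,k]+m[k+1,6]+p_{0}·p_k·p_{6}.
k=1: 0 + 20000 + 5·9·26 = 21170; k=2: 360 + 18128 + 5·8·26 = 19528; k=3: 800 + 21054 + 5·11·26 = 23284; k=4: 2560 + 27456 + 5·32·26 = 34176; k=5: 7840 + 0 + 5·33·26 = 12130.
Minimum: 12130 at k=5.

12130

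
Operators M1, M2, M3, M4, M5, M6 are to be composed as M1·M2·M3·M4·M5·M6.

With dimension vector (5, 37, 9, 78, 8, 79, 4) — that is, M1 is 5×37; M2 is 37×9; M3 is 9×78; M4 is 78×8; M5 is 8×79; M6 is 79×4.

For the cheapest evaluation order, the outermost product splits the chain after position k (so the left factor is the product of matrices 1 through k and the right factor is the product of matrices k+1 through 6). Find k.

2

Adjacent pairs: M1M2 = 5·37·9 = 1665; M2M3 = 37·9·78 = 25974; M3M4 = 9·78·8 = 5616; M4M5 = 78·8·79 = 49296; M5M6 = 8·79·4 = 2528.
Length 3: M1..M3: k=1: 0+25974+5·37·78=40404; k=2: 1665+0+5·9·78=5175 → min 5175 | M2..M4: k=2: 0+5616+37·9·8=8280; k=3: 25974+0+37·78·8=49062 → min 8280 | M3..M5: k=3: 0+49296+9·78·79=104754; k=4: 5616+0+9·8·79=11304 → min 11304 | M4..M6: k=4: 0+2528+78·8·4=5024; k=5: 49296+0+78·79·4=73944 → min 5024.
Length 4: M1..M4: k=1: 0+8280+5·37·8=9760; k=2: 1665+5616+5·9·8=7641; k=3: 5175+0+5·78·8=8295 → min 7641 | M2..M5: k=2: 0+11304+37·9·79=37611; k=3: 25974+49296+37·78·79=303264; k=4: 8280+0+37·8·79=31664 → min 31664 | M3..M6: k=3: 0+5024+9·78·4=7832; k=4: 5616+2528+9·8·4=8432; k=5: 11304+0+9·79·4=14148 → min 7832.
Length 5: M1..M5: k=1: 0+31664+5·37·79=46279; k=2: 1665+11304+5·9·79=16524; k=3: 5175+49296+5·78·79=85281; k=4: 7641+0+5·8·79=10801 → min 10801 | M2..M6: k=2: 0+7832+37·9·4=9164; k=3: 25974+5024+37·78·4=42542; k=4: 8280+2528+37·8·4=11992; k=5: 31664+0+37·79·4=43356 → min 9164.
Top-level splits: k=1: (M1..M1)·(M2..M6) → 0+9164+5·37·4 = 9904; k=2: (M1..M2)·(M3..M6) → 1665+7832+5·9·4 = 9677; k=3: (M1..M3)·(M4..M6) → 5175+5024+5·78·4 = 11759; k=4: (M1..M4)·(M5..M6) → 7641+2528+5·8·4 = 10329; k=5: (M1..M5)·(M6..M6) → 10801+0+5·79·4 = 12381.
Best split is after M2, i.e. k = 2.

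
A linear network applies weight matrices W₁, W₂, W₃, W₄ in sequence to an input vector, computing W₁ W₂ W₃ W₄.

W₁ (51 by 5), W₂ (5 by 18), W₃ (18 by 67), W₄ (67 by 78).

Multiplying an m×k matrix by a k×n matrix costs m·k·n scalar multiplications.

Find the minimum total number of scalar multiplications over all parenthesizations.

Adjacent pairs: W₁W₂ = 51·5·18 = 4590; W₂W₃ = 5·18·67 = 6030; W₃W₄ = 18·67·78 = 94068.
Length 3: W₁..W₃: k=1: 0+6030+51·5·67=23115; k=2: 4590+0+51·18·67=66096 → min 23115 | W₂..W₄: k=2: 0+94068+5·18·78=101088; k=3: 6030+0+5·67·78=32160 → min 32160.
Length 4: W₁..W₄: k=1: 0+32160+51·5·78=52050; k=2: 4590+94068+51·18·78=170262; k=3: 23115+0+51·67·78=289641 → min 52050.
Optimal order: (W₁ ((W₂ W₃) W₄)) with cost 52050.

52050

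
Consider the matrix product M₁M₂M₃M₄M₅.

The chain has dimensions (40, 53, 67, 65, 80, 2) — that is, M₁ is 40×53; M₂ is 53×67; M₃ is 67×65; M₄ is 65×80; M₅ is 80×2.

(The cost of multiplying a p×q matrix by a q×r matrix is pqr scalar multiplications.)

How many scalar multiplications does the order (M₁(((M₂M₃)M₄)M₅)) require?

(M₂M₃): 53×67 by 67×65 → 53×65, cost 53·67·65 = 230815
((M₂M₃)M₄): 53×65 by 65×80 → 53×80, cost 53·65·80 = 275600; cumulative 506415
(((M₂M₃)M₄)M₅): 53×80 by 80×2 → 53×2, cost 53·80·2 = 8480; cumulative 514895
(M₁(((M₂M₃)M₄)M₅)): 40×53 by 53×2 → 40×2, cost 40·53·2 = 4240; cumulative 519135
Total: 519135 scalar multiplications.

519135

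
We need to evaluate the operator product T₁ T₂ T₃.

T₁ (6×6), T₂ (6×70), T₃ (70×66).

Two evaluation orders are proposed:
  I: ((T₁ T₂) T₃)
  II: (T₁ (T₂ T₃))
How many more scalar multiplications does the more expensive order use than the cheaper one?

144

Order I = ((T₁ T₂) T₃): (T₁ T₂): 6×6 by 6×70 → 6×70, cost 6·6·70 = 2520; ((T₁ T₂) T₃): 6×70 by 70×66 → 6×66, cost 6·70·66 = 27720; cumulative 30240. Total 30240.
Order II = (T₁ (T₂ T₃)): (T₂ T₃): 6×70 by 70×66 → 6×66, cost 6·70·66 = 27720; (T₁ (T₂ T₃)): 6×6 by 6×66 → 6×66, cost 6·6·66 = 2376; cumulative 30096. Total 30096.
Difference: |30240 − 30096| = 144.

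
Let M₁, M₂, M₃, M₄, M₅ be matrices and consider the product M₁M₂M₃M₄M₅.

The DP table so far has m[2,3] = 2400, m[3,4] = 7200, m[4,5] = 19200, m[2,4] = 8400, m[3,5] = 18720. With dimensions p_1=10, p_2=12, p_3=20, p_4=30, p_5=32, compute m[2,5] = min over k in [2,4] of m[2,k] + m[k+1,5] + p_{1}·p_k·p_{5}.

m[2,5] = min over k∈[2,4] of m[2,k]+m[k+1,5]+p_{1}·p_k·p_{5}.
k=2: 0 + 18720 + 10·12·32 = 22560; k=3: 2400 + 19200 + 10·20·32 = 28000; k=4: 8400 + 0 + 10·30·32 = 18000.
Minimum: 18000 at k=4.

18000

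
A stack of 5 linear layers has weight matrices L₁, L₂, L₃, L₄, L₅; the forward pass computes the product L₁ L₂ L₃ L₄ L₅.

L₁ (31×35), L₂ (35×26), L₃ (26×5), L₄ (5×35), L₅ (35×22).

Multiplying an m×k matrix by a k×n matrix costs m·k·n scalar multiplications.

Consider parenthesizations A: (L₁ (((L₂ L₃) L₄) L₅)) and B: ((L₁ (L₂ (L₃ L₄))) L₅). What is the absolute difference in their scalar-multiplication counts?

Order A = (L₁ (((L₂ L₃) L₄) L₅)): (L₂ L₃): 35×26 by 26×5 → 35×5, cost 35·26·5 = 4550; ((L₂ L₃) L₄): 35×5 by 5×35 → 35×35, cost 35·5·35 = 6125; cumulative 10675; (((L₂ L₃) L₄) L₅): 35×35 by 35×22 → 35×22, cost 35·35·22 = 26950; cumulative 37625; (L₁ (((L₂ L₃) L₄) L₅)): 31×35 by 35×22 → 31×22, cost 31·35·22 = 23870; cumulative 61495. Total 61495.
Order B = ((L₁ (L₂ (L₃ L₄))) L₅): (L₃ L₄): 26×5 by 5×35 → 26×35, cost 26·5·35 = 4550; (L₂ (L₃ L₄)): 35×26 by 26×35 → 35×35, cost 35·26·35 = 31850; cumulative 36400; (L₁ (L₂ (L₃ L₄))): 31×35 by 35×35 → 31×35, cost 31·35·35 = 37975; cumulative 74375; ((L₁ (L₂ (L₃ L₄))) L₅): 31×35 by 35×22 → 31×22, cost 31·35·22 = 23870; cumulative 98245. Total 98245.
Difference: |61495 − 98245| = 36750.

36750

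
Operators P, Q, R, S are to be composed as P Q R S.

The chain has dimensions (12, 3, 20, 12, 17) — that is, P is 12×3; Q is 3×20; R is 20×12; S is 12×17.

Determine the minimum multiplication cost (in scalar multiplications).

1944

Adjacent pairs: PQ = 12·3·20 = 720; QR = 3·20·12 = 720; RS = 20·12·17 = 4080.
Length 3: P..R: k=1: 0+720+12·3·12=1152; k=2: 720+0+12·20·12=3600 → min 1152 | Q..S: k=2: 0+4080+3·20·17=5100; k=3: 720+0+3·12·17=1332 → min 1332.
Length 4: P..S: k=1: 0+1332+12·3·17=1944; k=2: 720+4080+12·20·17=8880; k=3: 1152+0+12·12·17=3600 → min 1944.
Optimal order: (P ((Q R) S)) with cost 1944.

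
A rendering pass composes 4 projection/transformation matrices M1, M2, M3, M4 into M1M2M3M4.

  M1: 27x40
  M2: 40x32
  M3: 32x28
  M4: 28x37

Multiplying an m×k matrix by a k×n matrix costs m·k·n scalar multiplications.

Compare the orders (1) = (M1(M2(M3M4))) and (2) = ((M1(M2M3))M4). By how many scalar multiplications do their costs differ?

Order (1) = (M1(M2(M3M4))): (M3M4): 32×28 by 28×37 → 32×37, cost 32·28·37 = 33152; (M2(M3M4)): 40×32 by 32×37 → 40×37, cost 40·32·37 = 47360; cumulative 80512; (M1(M2(M3M4))): 27×40 by 40×37 → 27×37, cost 27·40·37 = 39960; cumulative 120472. Total 120472.
Order (2) = ((M1(M2M3))M4): (M2M3): 40×32 by 32×28 → 40×28, cost 40·32·28 = 35840; (M1(M2M3)): 27×40 by 40×28 → 27×28, cost 27·40·28 = 30240; cumulative 66080; ((M1(M2M3))M4): 27×28 by 28×37 → 27×37, cost 27·28·37 = 27972; cumulative 94052. Total 94052.
Difference: |120472 − 94052| = 26420.

26420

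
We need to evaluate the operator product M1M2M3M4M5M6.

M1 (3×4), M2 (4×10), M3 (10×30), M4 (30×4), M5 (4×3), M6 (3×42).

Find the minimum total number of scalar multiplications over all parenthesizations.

1794

Adjacent pairs: M1M2 = 3·4·10 = 120; M2M3 = 4·10·30 = 1200; M3M4 = 10·30·4 = 1200; M4M5 = 30·4·3 = 360; M5M6 = 4·3·42 = 504.
Length 3: M1..M3: k=1: 0+1200+3·4·30=1560; k=2: 120+0+3·10·30=1020 → min 1020 | M2..M4: k=2: 0+1200+4·10·4=1360; k=3: 1200+0+4·30·4=1680 → min 1360 | M3..M5: k=3: 0+360+10·30·3=1260; k=4: 1200+0+10·4·3=1320 → min 1260 | M4..M6: k=4: 0+504+30·4·42=5544; k=5: 360+0+30·3·42=4140 → min 4140.
Length 4: M1..M4: k=1: 0+1360+3·4·4=1408; k=2: 120+1200+3·10·4=1440; k=3: 1020+0+3·30·4=1380 → min 1380 | M2..M5: k=2: 0+1260+4·10·3=1380; k=3: 1200+360+4·30·3=1920; k=4: 1360+0+4·4·3=1408 → min 1380 | M3..M6: k=3: 0+4140+10·30·42=16740; k=4: 1200+504+10·4·42=3384; k=5: 1260+0+10·3·42=2520 → min 2520.
Length 5: M1..M5: k=1: 0+1380+3·4·3=1416; k=2: 120+1260+3·10·3=1470; k=3: 1020+360+3·30·3=1650; k=4: 1380+0+3·4·3=1416 → min 1416 | M2..M6: k=2: 0+2520+4·10·42=4200; k=3: 1200+4140+4·30·42=10380; k=4: 1360+504+4·4·42=2536; k=5: 1380+0+4·3·42=1884 → min 1884.
Length 6: M1..M6: k=1: 0+1884+3·4·42=2388; k=2: 120+2520+3·10·42=3900; k=3: 1020+4140+3·30·42=8940; k=4: 1380+504+3·4·42=2388; k=5: 1416+0+3·3·42=1794 → min 1794.
Optimal order: ((M1(M2(M3(M4M5))))M6) with cost 1794.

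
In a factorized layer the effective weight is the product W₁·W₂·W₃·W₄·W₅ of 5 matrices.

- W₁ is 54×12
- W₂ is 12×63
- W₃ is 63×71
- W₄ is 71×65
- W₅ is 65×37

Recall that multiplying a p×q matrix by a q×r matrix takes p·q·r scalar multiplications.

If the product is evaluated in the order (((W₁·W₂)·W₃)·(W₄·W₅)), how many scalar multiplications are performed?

594979

(W₁·W₂): 54×12 by 12×63 → 54×63, cost 54·12·63 = 40824
((W₁·W₂)·W₃): 54×63 by 63×71 → 54×71, cost 54·63·71 = 241542; cumulative 282366
(W₄·W₅): 71×65 by 65×37 → 71×37, cost 71·65·37 = 170755
(((W₁·W₂)·W₃)·(W₄·W₅)): 54×71 by 71×37 → 54×37, cost 54·71·37 = 141858; cumulative 594979
Total: 594979 scalar multiplications.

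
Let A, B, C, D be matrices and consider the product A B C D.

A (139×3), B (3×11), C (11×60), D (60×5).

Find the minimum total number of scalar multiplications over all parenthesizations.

Adjacent pairs: AB = 139·3·11 = 4587; BC = 3·11·60 = 1980; CD = 11·60·5 = 3300.
Length 3: A..C: k=1: 0+1980+139·3·60=27000; k=2: 4587+0+139·11·60=96327 → min 27000 | B..D: k=2: 0+3300+3·11·5=3465; k=3: 1980+0+3·60·5=2880 → min 2880.
Length 4: A..D: k=1: 0+2880+139·3·5=4965; k=2: 4587+3300+139·11·5=15532; k=3: 27000+0+139·60·5=68700 → min 4965.
Optimal order: (A ((B C) D)) with cost 4965.

4965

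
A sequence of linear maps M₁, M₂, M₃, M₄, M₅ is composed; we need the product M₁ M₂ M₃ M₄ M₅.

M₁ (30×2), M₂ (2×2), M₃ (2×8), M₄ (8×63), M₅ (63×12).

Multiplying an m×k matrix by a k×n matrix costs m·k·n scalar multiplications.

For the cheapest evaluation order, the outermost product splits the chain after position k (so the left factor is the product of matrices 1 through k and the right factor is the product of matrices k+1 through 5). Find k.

1

Adjacent pairs: M₁M₂ = 30·2·2 = 120; M₂M₃ = 2·2·8 = 32; M₃M₄ = 2·8·63 = 1008; M₄M₅ = 8·63·12 = 6048.
Length 3: M₁..M₃: k=1: 0+32+30·2·8=512; k=2: 120+0+30·2·8=600 → min 512 | M₂..M₄: k=2: 0+1008+2·2·63=1260; k=3: 32+0+2·8·63=1040 → min 1040 | M₃..M₅: k=3: 0+6048+2·8·12=6240; k=4: 1008+0+2·63·12=2520 → min 2520.
Length 4: M₁..M₄: k=1: 0+1040+30·2·63=4820; k=2: 120+1008+30·2·63=4908; k=3: 512+0+30·8·63=15632 → min 4820 | M₂..M₅: k=2: 0+2520+2·2·12=2568; k=3: 32+6048+2·8·12=6272; k=4: 1040+0+2·63·12=2552 → min 2552.
Top-level splits: k=1: (M₁..M₁)·(M₂..M₅) → 0+2552+30·2·12 = 3272; k=2: (M₁..M₂)·(M₃..M₅) → 120+2520+30·2·12 = 3360; k=3: (M₁..M₃)·(M₄..M₅) → 512+6048+30·8·12 = 9440; k=4: (M₁..M₄)·(M₅..M₅) → 4820+0+30·63·12 = 27500.
Best split is after M₁, i.e. k = 1.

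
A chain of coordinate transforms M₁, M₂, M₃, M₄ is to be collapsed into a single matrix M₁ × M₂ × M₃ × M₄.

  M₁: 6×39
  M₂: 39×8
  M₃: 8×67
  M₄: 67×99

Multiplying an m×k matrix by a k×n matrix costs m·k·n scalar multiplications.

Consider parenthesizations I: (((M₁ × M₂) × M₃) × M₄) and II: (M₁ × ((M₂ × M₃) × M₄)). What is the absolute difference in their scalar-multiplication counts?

257871

Order I = (((M₁ × M₂) × M₃) × M₄): (M₁ × M₂): 6×39 by 39×8 → 6×8, cost 6·39·8 = 1872; ((M₁ × M₂) × M₃): 6×8 by 8×67 → 6×67, cost 6·8·67 = 3216; cumulative 5088; (((M₁ × M₂) × M₃) × M₄): 6×67 by 67×99 → 6×99, cost 6·67·99 = 39798; cumulative 44886. Total 44886.
Order II = (M₁ × ((M₂ × M₃) × M₄)): (M₂ × M₃): 39×8 by 8×67 → 39×67, cost 39·8·67 = 20904; ((M₂ × M₃) × M₄): 39×67 by 67×99 → 39×99, cost 39·67·99 = 258687; cumulative 279591; (M₁ × ((M₂ × M₃) × M₄)): 6×39 by 39×99 → 6×99, cost 6·39·99 = 23166; cumulative 302757. Total 302757.
Difference: |44886 − 302757| = 257871.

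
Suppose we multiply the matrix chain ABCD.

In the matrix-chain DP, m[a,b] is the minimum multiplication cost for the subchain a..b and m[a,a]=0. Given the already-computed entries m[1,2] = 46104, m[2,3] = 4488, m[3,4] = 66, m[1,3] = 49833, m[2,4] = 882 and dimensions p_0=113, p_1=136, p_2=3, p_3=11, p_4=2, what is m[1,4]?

31618

m[1,4] = min over k∈[1,3] of m[1,k]+m[k+1,4]+p_{0}·p_k·p_{4}.
k=1: 0 + 882 + 113·136·2 = 31618; k=2: 46104 + 66 + 113·3·2 = 46848; k=3: 49833 + 0 + 113·11·2 = 52319.
Minimum: 31618 at k=1.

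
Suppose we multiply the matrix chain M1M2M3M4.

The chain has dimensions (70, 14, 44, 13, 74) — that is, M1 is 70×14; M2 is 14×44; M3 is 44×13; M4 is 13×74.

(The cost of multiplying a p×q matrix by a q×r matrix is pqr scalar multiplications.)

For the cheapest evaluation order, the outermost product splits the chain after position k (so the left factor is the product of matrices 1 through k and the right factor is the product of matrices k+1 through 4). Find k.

Adjacent pairs: M1M2 = 70·14·44 = 43120; M2M3 = 14·44·13 = 8008; M3M4 = 44·13·74 = 42328.
Length 3: M1..M3: k=1: 0+8008+70·14·13=20748; k=2: 43120+0+70·44·13=83160 → min 20748 | M2..M4: k=2: 0+42328+14·44·74=87912; k=3: 8008+0+14·13·74=21476 → min 21476.
Top-level splits: k=1: (M1..M1)·(M2..M4) → 0+21476+70·14·74 = 93996; k=2: (M1..M2)·(M3..M4) → 43120+42328+70·44·74 = 313368; k=3: (M1..M3)·(M4..M4) → 20748+0+70·13·74 = 88088.
Best split is after M3, i.e. k = 3.

3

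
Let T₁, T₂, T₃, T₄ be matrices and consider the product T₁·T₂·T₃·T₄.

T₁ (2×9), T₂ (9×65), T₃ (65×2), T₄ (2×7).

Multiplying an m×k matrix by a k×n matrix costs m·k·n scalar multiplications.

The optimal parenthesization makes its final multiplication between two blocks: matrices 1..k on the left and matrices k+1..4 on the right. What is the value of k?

Adjacent pairs: T₁T₂ = 2·9·65 = 1170; T₂T₃ = 9·65·2 = 1170; T₃T₄ = 65·2·7 = 910.
Length 3: T₁..T₃: k=1: 0+1170+2·9·2=1206; k=2: 1170+0+2·65·2=1430 → min 1206 | T₂..T₄: k=2: 0+910+9·65·7=5005; k=3: 1170+0+9·2·7=1296 → min 1296.
Top-level splits: k=1: (T₁..T₁)·(T₂..T₄) → 0+1296+2·9·7 = 1422; k=2: (T₁..T₂)·(T₃..T₄) → 1170+910+2·65·7 = 2990; k=3: (T₁..T₃)·(T₄..T₄) → 1206+0+2·2·7 = 1234.
Best split is after T₃, i.e. k = 3.

3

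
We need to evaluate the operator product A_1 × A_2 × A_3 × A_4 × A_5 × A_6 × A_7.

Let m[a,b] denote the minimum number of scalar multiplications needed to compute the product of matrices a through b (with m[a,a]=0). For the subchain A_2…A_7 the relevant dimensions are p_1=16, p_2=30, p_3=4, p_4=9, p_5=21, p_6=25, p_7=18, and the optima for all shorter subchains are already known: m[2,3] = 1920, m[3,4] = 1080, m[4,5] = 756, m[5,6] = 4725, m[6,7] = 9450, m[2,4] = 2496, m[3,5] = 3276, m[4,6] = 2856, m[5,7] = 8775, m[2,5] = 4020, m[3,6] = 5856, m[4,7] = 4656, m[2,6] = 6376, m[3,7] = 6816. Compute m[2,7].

7728

m[2,7] = min over k∈[2,6] of m[2,k]+m[k+1,7]+p_{1}·p_k·p_{7}.
k=2: 0 + 6816 + 16·30·18 = 15456; k=3: 1920 + 4656 + 16·4·18 = 7728; k=4: 2496 + 8775 + 16·9·18 = 13863; k=5: 4020 + 9450 + 16·21·18 = 19518; k=6: 6376 + 0 + 16·25·18 = 13576.
Minimum: 7728 at k=3.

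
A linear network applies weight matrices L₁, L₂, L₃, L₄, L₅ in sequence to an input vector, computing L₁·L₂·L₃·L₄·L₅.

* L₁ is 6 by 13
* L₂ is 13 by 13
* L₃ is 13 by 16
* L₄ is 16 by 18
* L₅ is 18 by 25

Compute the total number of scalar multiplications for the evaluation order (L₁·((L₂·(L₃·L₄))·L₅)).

14586

(L₃·L₄): 13×16 by 16×18 → 13×18, cost 13·16·18 = 3744
(L₂·(L₃·L₄)): 13×13 by 13×18 → 13×18, cost 13·13·18 = 3042; cumulative 6786
((L₂·(L₃·L₄))·L₅): 13×18 by 18×25 → 13×25, cost 13·18·25 = 5850; cumulative 12636
(L₁·((L₂·(L₃·L₄))·L₅)): 6×13 by 13×25 → 6×25, cost 6·13·25 = 1950; cumulative 14586
Total: 14586 scalar multiplications.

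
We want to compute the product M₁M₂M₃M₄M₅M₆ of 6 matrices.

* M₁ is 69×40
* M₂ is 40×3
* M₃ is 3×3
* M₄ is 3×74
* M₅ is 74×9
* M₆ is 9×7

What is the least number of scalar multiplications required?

Adjacent pairs: M₁M₂ = 69·40·3 = 8280; M₂M₃ = 40·3·3 = 360; M₃M₄ = 3·3·74 = 666; M₄M₅ = 3·74·9 = 1998; M₅M₆ = 74·9·7 = 4662.
Length 3: M₁..M₃: k=1: 0+360+69·40·3=8640; k=2: 8280+0+69·3·3=8901 → min 8640 | M₂..M₄: k=2: 0+666+40·3·74=9546; k=3: 360+0+40·3·74=9240 → min 9240 | M₃..M₅: k=3: 0+1998+3·3·9=2079; k=4: 666+0+3·74·9=2664 → min 2079 | M₄..M₆: k=4: 0+4662+3·74·7=6216; k=5: 1998+0+3·9·7=2187 → min 2187.
Length 4: M₁..M₄: k=1: 0+9240+69·40·74=213480; k=2: 8280+666+69·3·74=24264; k=3: 8640+0+69·3·74=23958 → min 23958 | M₂..M₅: k=2: 0+2079+40·3·9=3159; k=3: 360+1998+40·3·9=3438; k=4: 9240+0+40·74·9=35880 → min 3159 | M₃..M₆: k=3: 0+2187+3·3·7=2250; k=4: 666+4662+3·74·7=6882; k=5: 2079+0+3·9·7=2268 → min 2250.
Length 5: M₁..M₅: k=1: 0+3159+69·40·9=27999; k=2: 8280+2079+69·3·9=12222; k=3: 8640+1998+69·3·9=12501; k=4: 23958+0+69·74·9=69912 → min 12222 | M₂..M₆: k=2: 0+2250+40·3·7=3090; k=3: 360+2187+40·3·7=3387; k=4: 9240+4662+40·74·7=34622; k=5: 3159+0+40·9·7=5679 → min 3090.
Length 6: M₁..M₆: k=1: 0+3090+69·40·7=22410; k=2: 8280+2250+69·3·7=11979; k=3: 8640+2187+69·3·7=12276; k=4: 23958+4662+69·74·7=64362; k=5: 12222+0+69·9·7=16569 → min 11979.
Optimal order: ((M₁M₂)(M₃((M₄M₅)M₆))) with cost 11979.

11979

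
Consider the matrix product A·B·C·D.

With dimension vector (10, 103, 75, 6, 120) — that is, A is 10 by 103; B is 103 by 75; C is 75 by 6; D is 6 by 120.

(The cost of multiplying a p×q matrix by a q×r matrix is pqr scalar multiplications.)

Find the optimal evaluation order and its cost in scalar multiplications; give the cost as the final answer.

Adjacent pairs: AB = 10·103·75 = 77250; BC = 103·75·6 = 46350; CD = 75·6·120 = 54000.
Length 3: A..C: k=1: 0+46350+10·103·6=52530; k=2: 77250+0+10·75·6=81750 → min 52530 | B..D: k=2: 0+54000+103·75·120=981000; k=3: 46350+0+103·6·120=120510 → min 120510.
Length 4: A..D: k=1: 0+120510+10·103·120=244110; k=2: 77250+54000+10·75·120=221250; k=3: 52530+0+10·6·120=59730 → min 59730.
Optimal parenthesization: ((A·(B·C))·D) with cost 59730.

59730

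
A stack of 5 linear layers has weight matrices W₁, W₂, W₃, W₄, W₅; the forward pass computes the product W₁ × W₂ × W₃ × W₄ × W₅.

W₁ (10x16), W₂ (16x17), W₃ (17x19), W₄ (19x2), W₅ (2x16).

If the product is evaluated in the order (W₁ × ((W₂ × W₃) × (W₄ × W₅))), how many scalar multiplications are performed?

(W₂ × W₃): 16×17 by 17×19 → 16×19, cost 16·17·19 = 5168
(W₄ × W₅): 19×2 by 2×16 → 19×16, cost 19·2·16 = 608
((W₂ × W₃) × (W₄ × W₅)): 16×19 by 19×16 → 16×16, cost 16·19·16 = 4864; cumulative 10640
(W₁ × ((W₂ × W₃) × (W₄ × W₅))): 10×16 by 16×16 → 10×16, cost 10·16·16 = 2560; cumulative 13200
Total: 13200 scalar multiplications.

13200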